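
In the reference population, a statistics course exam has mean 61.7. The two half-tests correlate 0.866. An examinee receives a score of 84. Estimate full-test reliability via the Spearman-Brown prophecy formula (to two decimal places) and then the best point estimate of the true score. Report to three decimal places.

82.439

Spearman-Brown: ρ = 2r/(1 + r) = 2(0.866)/(1 + 0.866) = 1.7320/1.866 = 0.9282 → 0.93
Kelley's formula gives T̂ = 0.93·84 + 0.07·61.7 = 78.12 + 4.319 = 82.4390.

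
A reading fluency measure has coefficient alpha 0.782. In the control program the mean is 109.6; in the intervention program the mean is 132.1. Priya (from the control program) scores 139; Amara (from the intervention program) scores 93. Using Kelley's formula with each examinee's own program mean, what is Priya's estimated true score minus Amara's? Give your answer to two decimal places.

T̂_Priya = 0.782(139) + 0.218(109.6) = 132.5908
T̂_Amara = 0.782(93) + 0.218(132.1) = 101.5238
Difference = 132.5908 − 101.5238 = 31.0670

31.07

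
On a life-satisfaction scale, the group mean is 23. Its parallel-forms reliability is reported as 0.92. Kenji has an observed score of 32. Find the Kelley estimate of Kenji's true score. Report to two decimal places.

Kelley's formula gives T̂ = 0.92·32 + 0.08·23 = 29.44 + 1.84 = 31.280.

31.28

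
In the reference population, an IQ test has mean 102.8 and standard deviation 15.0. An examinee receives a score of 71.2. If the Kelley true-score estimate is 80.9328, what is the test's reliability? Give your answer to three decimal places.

T̂ = ρX + (1 − ρ)μ  ⇒  T̂ − μ = ρ(X − μ)
ρ = (T̂ − μ)/(X − μ) = (80.9328 − 102.8) / (71.2 − 102.8) = -21.8672 / -31.6 = 0.69200

0.692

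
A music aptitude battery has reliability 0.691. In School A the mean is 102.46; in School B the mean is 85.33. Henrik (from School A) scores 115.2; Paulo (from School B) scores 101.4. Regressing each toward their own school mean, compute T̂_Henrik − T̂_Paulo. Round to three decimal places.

T̂_Henrik = 0.691(115.2) + 0.309(102.46) = 111.26334
T̂_Paulo = 0.691(101.4) + 0.309(85.33) = 96.43437
Difference = 111.26334 − 96.43437 = 14.82897

14.829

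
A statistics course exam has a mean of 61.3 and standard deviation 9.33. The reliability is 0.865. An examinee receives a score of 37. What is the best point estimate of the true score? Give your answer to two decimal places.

40.28

T̂ = 0.865(37) + 0.135(61.3) = 32.005 + 8.2755 = 40.281 → 40.28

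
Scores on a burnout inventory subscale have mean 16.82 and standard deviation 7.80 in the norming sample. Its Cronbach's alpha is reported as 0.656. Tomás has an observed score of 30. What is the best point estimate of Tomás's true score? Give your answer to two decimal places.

25.47

Kelley's formula gives T̂ = 0.656·30 + 0.344·16.82 = 19.680 + 5.78608 = 25.466.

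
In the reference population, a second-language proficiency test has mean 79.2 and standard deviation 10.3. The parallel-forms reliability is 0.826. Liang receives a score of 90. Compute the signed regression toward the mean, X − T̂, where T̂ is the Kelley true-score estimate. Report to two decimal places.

1.88

T̂ = ρX + (1 − ρ)μ
  = 0.826 × 90 + 0.174 × 79.2
  = 74.340 + 13.7808
  = 88.1208
  ≈ 88.121
X − T̂ = 90 − 88.121 = 1.879 → 1.88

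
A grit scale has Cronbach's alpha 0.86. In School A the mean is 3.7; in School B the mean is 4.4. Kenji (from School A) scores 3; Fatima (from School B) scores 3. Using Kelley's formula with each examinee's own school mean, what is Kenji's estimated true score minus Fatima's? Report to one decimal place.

T̂_Kenji = 0.86(3) + 0.14(3.7) = 3.098
T̂_Fatima = 0.86(3) + 0.14(4.4) = 3.196
Difference = 3.098 − 3.196 = -0.098

-0.1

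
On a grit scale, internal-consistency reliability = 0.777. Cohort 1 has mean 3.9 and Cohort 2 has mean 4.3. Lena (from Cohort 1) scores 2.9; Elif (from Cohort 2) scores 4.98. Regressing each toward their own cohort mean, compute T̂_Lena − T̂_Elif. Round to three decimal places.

-1.705

T̂_Lena = 0.777(2.9) + 0.223(3.9) = 3.12300
T̂_Elif = 0.777(4.98) + 0.223(4.3) = 4.82836
Difference = 3.12300 − 4.82836 = -1.70536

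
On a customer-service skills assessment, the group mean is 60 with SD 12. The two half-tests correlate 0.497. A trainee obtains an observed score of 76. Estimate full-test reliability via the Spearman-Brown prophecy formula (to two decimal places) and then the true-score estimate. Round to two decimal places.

70.56

Spearman-Brown: ρ = 2r/(1 + r) = 2(0.497)/(1 + 0.497) = 0.9940/1.497 = 0.6640 → 0.66
T̂ = ρX + (1 − ρ)μ
  = 0.66 × 76 + 0.34 × 60
  = 50.16 + 20.40
  = 70.560
  ≈ 70.56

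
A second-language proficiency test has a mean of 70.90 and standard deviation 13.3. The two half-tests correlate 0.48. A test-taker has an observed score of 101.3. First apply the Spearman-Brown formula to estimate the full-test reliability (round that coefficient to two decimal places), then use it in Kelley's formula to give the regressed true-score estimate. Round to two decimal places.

Spearman-Brown: ρ = 2r/(1 + r) = 2(0.48)/(1 + 0.48) = 0.960/1.48 = 0.6486 → 0.65
T̂ = ρX + (1 − ρ)μ
  = 0.65 × 101.3 + 0.35 × 70.90
  = 65.845 + 24.8150
  = 90.660
  ≈ 90.66

90.66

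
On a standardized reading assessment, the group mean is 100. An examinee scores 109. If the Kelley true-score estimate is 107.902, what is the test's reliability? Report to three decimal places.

T̂ = ρX + (1 − ρ)μ  ⇒  T̂ − μ = ρ(X − μ)
ρ = (T̂ − μ)/(X − μ) = (107.902 − 100) / (109 − 100) = 7.902 / 9.0 = 0.87800

0.878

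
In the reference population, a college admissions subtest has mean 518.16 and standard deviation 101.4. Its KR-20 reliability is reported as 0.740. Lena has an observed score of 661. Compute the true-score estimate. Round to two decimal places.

Weight the observed score by reliability and the mean by (1 − reliability): T̂ = 0.740·661 + 0.260·518.16 = 489.140 + 134.72160 = 623.862.

623.86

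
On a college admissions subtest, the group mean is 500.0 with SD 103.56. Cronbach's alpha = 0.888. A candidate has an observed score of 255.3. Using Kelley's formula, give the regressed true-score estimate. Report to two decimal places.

Regress the observed score toward the mean by the unreliability: T̂ = 0.888·255.3 + 0.112·500.0 = 226.7064 + 56.0000 = 282.706.

282.71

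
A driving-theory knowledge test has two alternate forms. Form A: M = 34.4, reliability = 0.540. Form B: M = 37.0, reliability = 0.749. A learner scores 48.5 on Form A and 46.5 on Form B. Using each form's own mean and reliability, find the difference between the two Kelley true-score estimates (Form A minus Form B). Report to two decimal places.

T̂_A = 0.540(48.5) + 0.460(34.4) = 42.0140
T̂_B = 0.749(46.5) + 0.251(37.0) = 44.1155
T̂_A − T̂_B = -2.1015

-2.10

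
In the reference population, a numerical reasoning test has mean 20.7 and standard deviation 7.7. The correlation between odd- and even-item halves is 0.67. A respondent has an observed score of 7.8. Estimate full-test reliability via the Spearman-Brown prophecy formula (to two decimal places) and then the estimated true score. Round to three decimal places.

Spearman-Brown: ρ = 2r/(1 + r) = 2(0.67)/(1 + 0.67) = 1.340/1.67 = 0.8024 → 0.80
T̂ = 0.80(7.8) + 0.20(20.7) = 6.240 + 4.140 = 10.3800 → 10.380

10.380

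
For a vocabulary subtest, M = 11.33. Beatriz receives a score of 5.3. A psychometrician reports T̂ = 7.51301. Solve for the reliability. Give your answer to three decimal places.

0.633

T̂ = ρX + (1 − ρ)μ  ⇒  T̂ − μ = ρ(X − μ)
ρ = (T̂ − μ)/(X − μ) = (7.51301 − 11.33) / (5.3 − 11.33) = -3.81699 / -6.03 = 0.63300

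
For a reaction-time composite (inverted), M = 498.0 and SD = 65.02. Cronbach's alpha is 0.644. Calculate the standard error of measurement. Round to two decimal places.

SEM = SD · √(1 − ρ) = 65.02 × √0.356 = 65.02 × 0.5967 = 38.795

38.79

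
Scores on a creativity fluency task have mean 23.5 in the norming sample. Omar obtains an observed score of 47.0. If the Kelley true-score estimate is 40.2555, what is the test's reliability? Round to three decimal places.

T̂ = ρX + (1 − ρ)μ  ⇒  T̂ − μ = ρ(X − μ)
ρ = (T̂ − μ)/(X − μ) = (40.2555 − 23.5) / (47.0 − 23.5) = 16.7555 / 23.5 = 0.71300

0.713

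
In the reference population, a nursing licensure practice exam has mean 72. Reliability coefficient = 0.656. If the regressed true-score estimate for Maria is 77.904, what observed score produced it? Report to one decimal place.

81.0

T̂ = ρX + (1 − ρ)μ  ⇒  X = (T̂ − (1 − ρ)μ) / ρ
X = (77.904 − 0.344 × 72) / 0.656 = (77.904 − 24.768) / 0.656 = 53.136 / 0.656 = 81.000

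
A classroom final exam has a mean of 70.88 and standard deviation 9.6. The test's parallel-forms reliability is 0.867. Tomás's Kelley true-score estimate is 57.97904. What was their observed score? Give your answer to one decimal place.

56.0

T̂ = ρX + (1 − ρ)μ  ⇒  X = (T̂ − (1 − ρ)μ) / ρ
X = (57.97904 − 0.133 × 70.88) / 0.867 = (57.97904 − 9.42704) / 0.867 = 48.55200 / 0.867 = 56.000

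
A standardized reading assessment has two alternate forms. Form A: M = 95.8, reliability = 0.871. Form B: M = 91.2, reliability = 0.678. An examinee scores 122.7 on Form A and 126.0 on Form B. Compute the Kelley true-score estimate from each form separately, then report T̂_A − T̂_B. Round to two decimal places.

T̂_A = 0.871(122.7) + 0.129(95.8) = 119.2299
T̂_B = 0.678(126.0) + 0.322(91.2) = 114.7944
T̂_A − T̂_B = 4.4355

4.44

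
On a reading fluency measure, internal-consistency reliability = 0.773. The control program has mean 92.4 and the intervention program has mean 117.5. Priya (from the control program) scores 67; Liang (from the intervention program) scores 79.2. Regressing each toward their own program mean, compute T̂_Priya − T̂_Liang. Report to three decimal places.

T̂_Priya = 0.773(67) + 0.227(92.4) = 72.76580
T̂_Liang = 0.773(79.2) + 0.227(117.5) = 87.89410
Difference = 72.76580 − 87.89410 = -15.12830

-15.128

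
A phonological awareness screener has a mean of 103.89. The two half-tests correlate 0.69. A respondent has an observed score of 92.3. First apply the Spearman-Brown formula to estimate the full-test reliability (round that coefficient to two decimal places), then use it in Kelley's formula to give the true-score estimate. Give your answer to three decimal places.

Spearman-Brown: ρ = 2r/(1 + r) = 2(0.69)/(1 + 0.69) = 1.380/1.69 = 0.8166 → 0.82
T̂ = 0.82(92.3) + 0.18(103.89) = 75.686 + 18.7002 = 94.3862 → 94.386

94.386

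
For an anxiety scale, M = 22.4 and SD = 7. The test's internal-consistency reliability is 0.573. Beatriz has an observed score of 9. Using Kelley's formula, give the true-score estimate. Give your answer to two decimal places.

T̂ = ρX + (1 − ρ)μ
  = 0.573 × 9 + 0.427 × 22.4
  = 5.157 + 9.5648
  = 14.722
  ≈ 14.72

14.72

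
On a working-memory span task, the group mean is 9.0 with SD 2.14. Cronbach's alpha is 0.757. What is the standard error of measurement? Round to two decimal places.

SEM = SD · √(1 − ρ) = 2.14 × √0.243 = 2.14 × 0.4930 = 1.055

1.05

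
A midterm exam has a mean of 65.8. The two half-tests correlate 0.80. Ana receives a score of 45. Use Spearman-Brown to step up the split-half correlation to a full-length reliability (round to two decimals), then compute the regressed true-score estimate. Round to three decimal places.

47.288

Spearman-Brown: ρ = 2r/(1 + r) = 2(0.80)/(1 + 0.80) = 1.600/1.80 = 0.8889 → 0.89
Kelley's formula gives T̂ = 0.89·45 + 0.11·65.8 = 40.05 + 7.238 = 47.2880.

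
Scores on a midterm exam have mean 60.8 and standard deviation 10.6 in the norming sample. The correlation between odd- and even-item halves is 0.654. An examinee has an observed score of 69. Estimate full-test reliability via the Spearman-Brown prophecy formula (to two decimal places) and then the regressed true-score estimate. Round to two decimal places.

67.28

Spearman-Brown: ρ = 2r/(1 + r) = 2(0.654)/(1 + 0.654) = 1.3080/1.654 = 0.7908 → 0.79
T̂ = ρX + (1 − ρ)μ
  = 0.79 × 69 + 0.21 × 60.8
  = 54.51 + 12.768
  = 67.278
  ≈ 67.28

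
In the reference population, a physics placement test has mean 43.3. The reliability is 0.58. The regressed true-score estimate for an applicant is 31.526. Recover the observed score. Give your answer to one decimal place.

T̂ = ρX + (1 − ρ)μ  ⇒  X = (T̂ − (1 − ρ)μ) / ρ
X = (31.526 − 0.42 × 43.3) / 0.58 = (31.526 − 18.186) / 0.58 = 13.340 / 0.58 = 23.000

23.0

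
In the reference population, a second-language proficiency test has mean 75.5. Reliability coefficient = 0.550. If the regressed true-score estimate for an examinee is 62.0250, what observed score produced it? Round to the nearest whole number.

T̂ = ρX + (1 − ρ)μ  ⇒  X = (T̂ − (1 − ρ)μ) / ρ
X = (62.0250 − 0.450 × 75.5) / 0.550 = (62.0250 − 33.9750) / 0.550 = 28.0500 / 0.550 = 51.00

51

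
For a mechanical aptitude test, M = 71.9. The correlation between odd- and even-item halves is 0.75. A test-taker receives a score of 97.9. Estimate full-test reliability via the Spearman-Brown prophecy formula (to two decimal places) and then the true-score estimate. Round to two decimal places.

94.26

Spearman-Brown: ρ = 2r/(1 + r) = 2(0.75)/(1 + 0.75) = 1.500/1.75 = 0.8571 → 0.86
Weight the observed score by reliability and the mean by (1 − reliability): T̂ = 0.86·97.9 + 0.14·71.9 = 84.194 + 10.066 = 94.260.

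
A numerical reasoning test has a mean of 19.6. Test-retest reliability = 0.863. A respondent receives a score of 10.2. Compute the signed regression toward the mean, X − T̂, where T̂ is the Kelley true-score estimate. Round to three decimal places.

Weight the observed score by reliability and the mean by (1 − reliability): T̂ = 0.863·10.2 + 0.137·19.6 = 8.8026 + 2.6852 = 11.48780.
X − T̂ = 10.2 − 11.4878 = -1.2878 → -1.288

-1.288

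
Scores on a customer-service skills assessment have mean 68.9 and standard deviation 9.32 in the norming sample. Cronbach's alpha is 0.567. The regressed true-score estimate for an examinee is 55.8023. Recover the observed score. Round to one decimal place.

45.8

T̂ = ρX + (1 − ρ)μ  ⇒  X = (T̂ − (1 − ρ)μ) / ρ
X = (55.8023 − 0.433 × 68.9) / 0.567 = (55.8023 − 29.8337) / 0.567 = 25.9686 / 0.567 = 45.800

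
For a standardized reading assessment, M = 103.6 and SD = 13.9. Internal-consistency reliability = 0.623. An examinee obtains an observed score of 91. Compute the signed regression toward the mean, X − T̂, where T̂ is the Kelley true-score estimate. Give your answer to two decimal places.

-4.75

T̂ = ρX + (1 − ρ)μ
  = 0.623 × 91 + 0.377 × 103.6
  = 56.693 + 39.0572
  = 95.7502
  ≈ 95.750
X − T̂ = 91 − 95.750 = -4.750 → -4.75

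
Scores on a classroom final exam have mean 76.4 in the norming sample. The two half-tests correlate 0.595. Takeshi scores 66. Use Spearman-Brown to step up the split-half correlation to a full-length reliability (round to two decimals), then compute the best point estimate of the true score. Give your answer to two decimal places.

Spearman-Brown: ρ = 2r/(1 + r) = 2(0.595)/(1 + 0.595) = 1.1900/1.595 = 0.7461 → 0.75
T̂ = 0.75(66) + 0.25(76.4) = 49.50 + 19.100 = 68.600 → 68.60

68.60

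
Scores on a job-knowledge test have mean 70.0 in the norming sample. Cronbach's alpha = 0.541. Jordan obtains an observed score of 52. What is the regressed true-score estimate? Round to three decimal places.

60.262

T̂ = ρX + (1 − ρ)μ
  = 0.541 × 52 + 0.459 × 70.0
  = 28.132 + 32.1300
  = 60.2620
  ≈ 60.262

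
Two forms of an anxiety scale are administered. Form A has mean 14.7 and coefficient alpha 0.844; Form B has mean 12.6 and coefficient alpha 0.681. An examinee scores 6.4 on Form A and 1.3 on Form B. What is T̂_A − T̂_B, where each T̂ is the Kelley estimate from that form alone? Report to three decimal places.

T̂_A = 0.844(6.4) + 0.156(14.7) = 7.69480
T̂_B = 0.681(1.3) + 0.319(12.6) = 4.90470
T̂_A − T̂_B = 2.79010

2.790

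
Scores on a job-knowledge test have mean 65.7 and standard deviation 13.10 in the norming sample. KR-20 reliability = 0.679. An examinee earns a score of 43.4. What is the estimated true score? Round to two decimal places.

T̂ = 0.679(43.4) + 0.321(65.7) = 29.4686 + 21.0897 = 50.558 → 50.56

50.56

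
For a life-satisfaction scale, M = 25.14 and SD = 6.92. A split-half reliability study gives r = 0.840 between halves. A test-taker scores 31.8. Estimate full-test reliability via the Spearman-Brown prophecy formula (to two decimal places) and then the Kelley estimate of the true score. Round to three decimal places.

Spearman-Brown: ρ = 2r/(1 + r) = 2(0.840)/(1 + 0.840) = 1.6800/1.840 = 0.9130 → 0.91
T̂ = ρX + (1 − ρ)μ
  = 0.91 × 31.8 + 0.09 × 25.14
  = 28.938 + 2.2626
  = 31.2006
  ≈ 31.201

31.201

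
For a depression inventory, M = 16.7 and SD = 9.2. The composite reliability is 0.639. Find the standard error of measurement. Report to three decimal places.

5.528

SEM = SD · √(1 − ρ) = 9.2 × √0.361 = 9.2 × 0.6008 = 5.5277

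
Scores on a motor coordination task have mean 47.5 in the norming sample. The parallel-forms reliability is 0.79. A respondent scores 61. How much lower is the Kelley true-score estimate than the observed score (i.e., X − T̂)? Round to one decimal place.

2.8

Regress the observed score toward the mean by the unreliability: T̂ = 0.79·61 + 0.21·47.5 = 48.19 + 9.975 = 58.165.
X − T̂ = 61 − 58.17 = 2.83 → 2.8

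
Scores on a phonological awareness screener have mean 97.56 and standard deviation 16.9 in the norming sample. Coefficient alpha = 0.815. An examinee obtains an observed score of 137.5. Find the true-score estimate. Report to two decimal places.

T̂ = 0.815(137.5) + 0.185(97.56) = 112.0625 + 18.04860 = 130.111 → 130.11

130.11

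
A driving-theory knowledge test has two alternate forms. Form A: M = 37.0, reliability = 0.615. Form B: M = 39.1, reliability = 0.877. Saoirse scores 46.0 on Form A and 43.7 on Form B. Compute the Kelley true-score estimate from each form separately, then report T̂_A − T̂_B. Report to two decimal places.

T̂_A = 0.615(46.0) + 0.385(37.0) = 42.5350
T̂_B = 0.877(43.7) + 0.123(39.1) = 43.1342
T̂_A − T̂_B = -0.5992

-0.60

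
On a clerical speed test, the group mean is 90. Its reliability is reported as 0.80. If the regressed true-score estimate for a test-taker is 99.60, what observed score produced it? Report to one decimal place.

102.0

T̂ = ρX + (1 − ρ)μ  ⇒  X = (T̂ − (1 − ρ)μ) / ρ
X = (99.60 − 0.20 × 90) / 0.80 = (99.60 − 18.00) / 0.80 = 81.60 / 0.80 = 102.000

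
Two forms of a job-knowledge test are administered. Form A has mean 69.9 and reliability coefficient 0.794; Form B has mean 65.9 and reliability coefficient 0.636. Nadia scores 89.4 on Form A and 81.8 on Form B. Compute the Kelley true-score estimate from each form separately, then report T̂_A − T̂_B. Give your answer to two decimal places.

9.37

T̂_A = 0.794(89.4) + 0.206(69.9) = 85.3830
T̂_B = 0.636(81.8) + 0.364(65.9) = 76.0124
T̂_A − T̂_B = 9.3706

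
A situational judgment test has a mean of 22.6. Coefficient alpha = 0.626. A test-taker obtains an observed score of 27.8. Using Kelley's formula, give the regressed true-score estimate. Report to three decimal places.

T̂ = 0.626(27.8) + 0.374(22.6) = 17.4028 + 8.4524 = 25.8552 → 25.855

25.855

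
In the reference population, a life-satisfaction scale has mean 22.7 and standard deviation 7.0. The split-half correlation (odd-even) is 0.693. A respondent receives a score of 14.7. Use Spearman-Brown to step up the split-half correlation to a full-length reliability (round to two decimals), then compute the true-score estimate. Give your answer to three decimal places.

16.140

Spearman-Brown: ρ = 2r/(1 + r) = 2(0.693)/(1 + 0.693) = 1.3860/1.693 = 0.8187 → 0.82
Kelley's formula gives T̂ = 0.82·14.7 + 0.18·22.7 = 12.054 + 4.086 = 16.1400.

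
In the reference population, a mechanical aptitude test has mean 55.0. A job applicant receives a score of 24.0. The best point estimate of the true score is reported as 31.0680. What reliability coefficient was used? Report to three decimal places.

0.772

T̂ = ρX + (1 − ρ)μ  ⇒  T̂ − μ = ρ(X − μ)
ρ = (T̂ − μ)/(X − μ) = (31.0680 − 55.0) / (24.0 − 55.0) = -23.9320 / -31.0 = 0.77200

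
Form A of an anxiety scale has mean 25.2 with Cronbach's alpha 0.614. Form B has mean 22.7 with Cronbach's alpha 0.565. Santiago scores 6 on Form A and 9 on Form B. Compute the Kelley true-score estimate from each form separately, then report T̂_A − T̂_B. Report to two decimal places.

-1.55

T̂_A = 0.614(6) + 0.386(25.2) = 13.4112
T̂_B = 0.565(9) + 0.435(22.7) = 14.9595
T̂_A − T̂_B = -1.5483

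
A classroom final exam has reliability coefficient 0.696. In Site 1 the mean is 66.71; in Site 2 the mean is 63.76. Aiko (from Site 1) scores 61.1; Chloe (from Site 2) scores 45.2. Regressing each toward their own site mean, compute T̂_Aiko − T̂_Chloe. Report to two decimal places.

11.96

T̂_Aiko = 0.696(61.1) + 0.304(66.71) = 62.8054
T̂_Chloe = 0.696(45.2) + 0.304(63.76) = 50.8422
Difference = 62.8054 − 50.8422 = 11.9632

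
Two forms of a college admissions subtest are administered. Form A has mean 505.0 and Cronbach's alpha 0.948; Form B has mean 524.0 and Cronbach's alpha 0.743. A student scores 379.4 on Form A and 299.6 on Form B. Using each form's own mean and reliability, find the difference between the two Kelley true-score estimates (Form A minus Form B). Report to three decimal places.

28.660

T̂_A = 0.948(379.4) + 0.052(505.0) = 385.93120
T̂_B = 0.743(299.6) + 0.257(524.0) = 357.27080
T̂_A − T̂_B = 28.66040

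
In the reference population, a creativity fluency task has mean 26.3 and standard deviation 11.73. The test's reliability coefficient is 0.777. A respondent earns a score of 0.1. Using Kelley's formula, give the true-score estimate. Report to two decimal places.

Weight the observed score by reliability and the mean by (1 − reliability): T̂ = 0.777·0.1 + 0.223·26.3 = 0.0777 + 5.8649 = 5.943.

5.94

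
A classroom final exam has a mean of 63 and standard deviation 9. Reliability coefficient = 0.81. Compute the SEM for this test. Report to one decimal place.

3.9

SEM = SD · √(1 − ρ) = 9 × √0.19 = 9 × 0.4359 = 3.923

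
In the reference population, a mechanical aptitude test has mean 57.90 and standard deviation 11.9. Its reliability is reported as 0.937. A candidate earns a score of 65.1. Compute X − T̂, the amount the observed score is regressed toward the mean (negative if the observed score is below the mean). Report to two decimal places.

T̂ = ρX + (1 − ρ)μ
  = 0.937 × 65.1 + 0.063 × 57.90
  = 60.9987 + 3.64770
  = 64.6464
  ≈ 64.646
X − T̂ = 65.1 − 64.646 = 0.454 → 0.45

0.45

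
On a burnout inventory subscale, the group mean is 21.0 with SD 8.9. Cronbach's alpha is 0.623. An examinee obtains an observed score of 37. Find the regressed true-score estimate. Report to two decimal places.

T̂ = 0.623(37) + 0.377(21.0) = 23.051 + 7.9170 = 30.968 → 30.97

30.97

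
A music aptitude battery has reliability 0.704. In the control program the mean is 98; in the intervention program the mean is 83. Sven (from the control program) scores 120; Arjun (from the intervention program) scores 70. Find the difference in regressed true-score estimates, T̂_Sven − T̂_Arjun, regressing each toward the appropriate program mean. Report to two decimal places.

39.64

T̂_Sven = 0.704(120) + 0.296(98) = 113.4880
T̂_Arjun = 0.704(70) + 0.296(83) = 73.8480
Difference = 113.4880 − 73.8480 = 39.6400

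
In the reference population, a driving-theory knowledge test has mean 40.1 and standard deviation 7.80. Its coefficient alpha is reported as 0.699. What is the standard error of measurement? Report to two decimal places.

4.28

SEM = SD · √(1 − ρ) = 7.80 × √0.301 = 7.80 × 0.5486 = 4.279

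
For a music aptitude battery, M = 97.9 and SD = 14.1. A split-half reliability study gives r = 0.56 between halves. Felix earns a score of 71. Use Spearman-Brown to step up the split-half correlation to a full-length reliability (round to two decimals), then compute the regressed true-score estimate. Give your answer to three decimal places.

78.532

Spearman-Brown: ρ = 2r/(1 + r) = 2(0.56)/(1 + 0.56) = 1.120/1.56 = 0.7179 → 0.72
Kelley's formula gives T̂ = 0.72·71 + 0.28·97.9 = 51.12 + 27.412 = 78.5320.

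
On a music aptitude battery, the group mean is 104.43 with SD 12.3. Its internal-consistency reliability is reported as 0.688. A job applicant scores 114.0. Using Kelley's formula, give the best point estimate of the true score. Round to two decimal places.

Regress the observed score toward the mean by the unreliability: T̂ = 0.688·114.0 + 0.312·104.43 = 78.4320 + 32.58216 = 111.014.

111.01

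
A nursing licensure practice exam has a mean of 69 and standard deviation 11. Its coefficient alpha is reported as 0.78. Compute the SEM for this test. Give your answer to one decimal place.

5.2

SEM = SD · √(1 − ρ) = 11 × √0.22 = 11 × 0.4690 = 5.159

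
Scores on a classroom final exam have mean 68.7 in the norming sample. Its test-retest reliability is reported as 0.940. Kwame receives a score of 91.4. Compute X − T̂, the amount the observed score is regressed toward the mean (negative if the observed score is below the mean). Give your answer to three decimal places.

1.362

Regress the observed score toward the mean by the unreliability: T̂ = 0.940·91.4 + 0.060·68.7 = 85.9160 + 4.1220 = 90.03800.
X − T̂ = 91.4 − 90.0380 = 1.3620 → 1.362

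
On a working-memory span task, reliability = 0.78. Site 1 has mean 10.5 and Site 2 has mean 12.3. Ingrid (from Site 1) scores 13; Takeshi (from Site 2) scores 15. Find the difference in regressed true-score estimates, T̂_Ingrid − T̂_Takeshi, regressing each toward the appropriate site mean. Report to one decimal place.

T̂_Ingrid = 0.78(13) + 0.22(10.5) = 12.450
T̂_Takeshi = 0.78(15) + 0.22(12.3) = 14.406
Difference = 12.450 − 14.406 = -1.956

-2.0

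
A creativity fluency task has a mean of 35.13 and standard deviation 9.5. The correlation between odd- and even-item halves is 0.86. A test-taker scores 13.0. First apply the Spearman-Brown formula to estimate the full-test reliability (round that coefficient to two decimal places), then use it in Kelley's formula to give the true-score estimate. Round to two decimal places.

Spearman-Brown: ρ = 2r/(1 + r) = 2(0.86)/(1 + 0.86) = 1.720/1.86 = 0.9247 → 0.92
T̂ = ρX + (1 − ρ)μ
  = 0.92 × 13.0 + 0.08 × 35.13
  = 11.960 + 2.8104
  = 14.770
  ≈ 14.77

14.77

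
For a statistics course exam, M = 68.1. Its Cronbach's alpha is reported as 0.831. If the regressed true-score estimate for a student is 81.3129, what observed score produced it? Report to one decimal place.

T̂ = ρX + (1 − ρ)μ  ⇒  X = (T̂ − (1 − ρ)μ) / ρ
X = (81.3129 − 0.169 × 68.1) / 0.831 = (81.3129 − 11.5089) / 0.831 = 69.8040 / 0.831 = 84.000

84.0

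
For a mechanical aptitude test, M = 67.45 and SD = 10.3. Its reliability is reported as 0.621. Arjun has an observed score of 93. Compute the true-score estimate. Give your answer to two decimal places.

T̂ = 0.621(93) + 0.379(67.45) = 57.753 + 25.56355 = 83.317 → 83.32

83.32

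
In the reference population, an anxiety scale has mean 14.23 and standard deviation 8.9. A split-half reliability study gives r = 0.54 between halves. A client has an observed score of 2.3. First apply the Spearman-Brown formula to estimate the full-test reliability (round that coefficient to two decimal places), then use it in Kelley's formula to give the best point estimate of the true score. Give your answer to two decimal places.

Spearman-Brown: ρ = 2r/(1 + r) = 2(0.54)/(1 + 0.54) = 1.080/1.54 = 0.7013 → 0.70
Kelley's formula gives T̂ = 0.70·2.3 + 0.30·14.23 = 1.610 + 4.2690 = 5.879.

5.88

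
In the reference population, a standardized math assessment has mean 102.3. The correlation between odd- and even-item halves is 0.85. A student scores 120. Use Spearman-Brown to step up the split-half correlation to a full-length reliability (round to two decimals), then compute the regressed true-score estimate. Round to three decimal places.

Spearman-Brown: ρ = 2r/(1 + r) = 2(0.85)/(1 + 0.85) = 1.700/1.85 = 0.9189 → 0.92
Regress the observed score toward the mean by the unreliability: T̂ = 0.92·120 + 0.08·102.3 = 110.40 + 8.184 = 118.5840.

118.584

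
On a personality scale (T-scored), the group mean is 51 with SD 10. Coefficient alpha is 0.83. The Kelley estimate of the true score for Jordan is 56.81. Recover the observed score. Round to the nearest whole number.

T̂ = ρX + (1 − ρ)μ  ⇒  X = (T̂ − (1 − ρ)μ) / ρ
X = (56.81 − 0.17 × 51) / 0.83 = (56.81 − 8.67) / 0.83 = 48.14 / 0.83 = 58.00

58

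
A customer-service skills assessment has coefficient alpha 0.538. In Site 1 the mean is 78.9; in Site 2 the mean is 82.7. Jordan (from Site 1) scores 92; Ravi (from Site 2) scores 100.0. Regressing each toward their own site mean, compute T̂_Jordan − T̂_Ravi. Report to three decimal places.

T̂_Jordan = 0.538(92) + 0.462(78.9) = 85.94780
T̂_Ravi = 0.538(100.0) + 0.462(82.7) = 92.00740
Difference = 85.94780 − 92.00740 = -6.05960

-6.060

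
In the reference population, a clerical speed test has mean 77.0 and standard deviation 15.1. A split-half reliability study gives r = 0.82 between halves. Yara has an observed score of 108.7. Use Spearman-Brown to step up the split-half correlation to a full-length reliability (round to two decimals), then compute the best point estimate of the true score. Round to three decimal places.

105.530

Spearman-Brown: ρ = 2r/(1 + r) = 2(0.82)/(1 + 0.82) = 1.640/1.82 = 0.9011 → 0.90
T̂ = 0.90(108.7) + 0.10(77.0) = 97.830 + 7.700 = 105.5300 → 105.530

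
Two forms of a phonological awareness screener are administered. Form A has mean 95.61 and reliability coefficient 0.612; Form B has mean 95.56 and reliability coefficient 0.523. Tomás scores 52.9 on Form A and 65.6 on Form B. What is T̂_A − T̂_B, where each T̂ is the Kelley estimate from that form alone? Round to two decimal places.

-10.42

T̂_A = 0.612(52.9) + 0.388(95.61) = 69.4715
T̂_B = 0.523(65.6) + 0.477(95.56) = 79.8909
T̂_A − T̂_B = -10.4194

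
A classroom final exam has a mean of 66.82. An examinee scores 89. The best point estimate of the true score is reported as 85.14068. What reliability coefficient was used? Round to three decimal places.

0.826

T̂ = ρX + (1 − ρ)μ  ⇒  T̂ − μ = ρ(X − μ)
ρ = (T̂ − μ)/(X − μ) = (85.14068 − 66.82) / (89 − 66.82) = 18.32068 / 22.18 = 0.82600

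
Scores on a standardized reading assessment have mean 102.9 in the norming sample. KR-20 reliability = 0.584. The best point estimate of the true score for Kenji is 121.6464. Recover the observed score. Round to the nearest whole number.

T̂ = ρX + (1 − ρ)μ  ⇒  X = (T̂ − (1 − ρ)μ) / ρ
X = (121.6464 − 0.416 × 102.9) / 0.584 = (121.6464 − 42.8064) / 0.584 = 78.8400 / 0.584 = 135.00

135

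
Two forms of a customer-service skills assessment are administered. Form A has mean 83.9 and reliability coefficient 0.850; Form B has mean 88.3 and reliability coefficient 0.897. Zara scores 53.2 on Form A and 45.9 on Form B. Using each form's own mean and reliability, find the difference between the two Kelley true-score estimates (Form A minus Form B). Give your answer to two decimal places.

T̂_A = 0.850(53.2) + 0.150(83.9) = 57.8050
T̂_B = 0.897(45.9) + 0.103(88.3) = 50.2672
T̂_A − T̂_B = 7.5378

7.54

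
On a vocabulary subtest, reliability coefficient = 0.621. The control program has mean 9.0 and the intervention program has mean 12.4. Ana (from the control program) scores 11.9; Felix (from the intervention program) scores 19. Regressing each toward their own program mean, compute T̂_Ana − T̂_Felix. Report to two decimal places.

T̂_Ana = 0.621(11.9) + 0.379(9.0) = 10.8009
T̂_Felix = 0.621(19) + 0.379(12.4) = 16.4986
Difference = 10.8009 − 16.4986 = -5.6977

-5.70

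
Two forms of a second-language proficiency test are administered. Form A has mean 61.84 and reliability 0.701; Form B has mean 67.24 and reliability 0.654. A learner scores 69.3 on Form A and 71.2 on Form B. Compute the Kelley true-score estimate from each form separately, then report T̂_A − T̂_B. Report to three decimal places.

T̂_A = 0.701(69.3) + 0.299(61.84) = 67.06946
T̂_B = 0.654(71.2) + 0.346(67.24) = 69.82984
T̂_A − T̂_B = -2.76038

-2.760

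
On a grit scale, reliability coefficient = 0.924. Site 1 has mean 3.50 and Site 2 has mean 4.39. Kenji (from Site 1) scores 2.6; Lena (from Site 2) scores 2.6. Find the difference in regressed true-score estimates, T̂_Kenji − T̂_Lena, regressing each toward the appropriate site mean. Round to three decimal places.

-0.068

T̂_Kenji = 0.924(2.6) + 0.076(3.50) = 2.66840
T̂_Lena = 0.924(2.6) + 0.076(4.39) = 2.73604
Difference = 2.66840 − 2.73604 = -0.06764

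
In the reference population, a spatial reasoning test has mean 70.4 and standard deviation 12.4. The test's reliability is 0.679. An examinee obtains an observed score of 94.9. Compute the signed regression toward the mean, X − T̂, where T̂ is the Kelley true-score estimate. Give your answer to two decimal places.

T̂ = ρX + (1 − ρ)μ
  = 0.679 × 94.9 + 0.321 × 70.4
  = 64.4371 + 22.5984
  = 87.0355
  ≈ 87.036
X − T̂ = 94.9 − 87.036 = 7.864 → 7.86

7.86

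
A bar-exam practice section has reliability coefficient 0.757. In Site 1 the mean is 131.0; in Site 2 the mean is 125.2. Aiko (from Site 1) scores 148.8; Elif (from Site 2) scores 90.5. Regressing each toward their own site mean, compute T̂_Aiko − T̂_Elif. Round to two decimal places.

45.54

T̂_Aiko = 0.757(148.8) + 0.243(131.0) = 144.4746
T̂_Elif = 0.757(90.5) + 0.243(125.2) = 98.9321
Difference = 144.4746 − 98.9321 = 45.5425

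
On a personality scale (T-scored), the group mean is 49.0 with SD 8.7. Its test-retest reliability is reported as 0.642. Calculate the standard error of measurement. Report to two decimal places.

5.21

SEM = SD · √(1 − ρ) = 8.7 × √0.358 = 8.7 × 0.5983 = 5.205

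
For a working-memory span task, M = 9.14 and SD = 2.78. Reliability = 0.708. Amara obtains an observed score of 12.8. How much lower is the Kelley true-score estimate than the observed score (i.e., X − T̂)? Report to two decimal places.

T̂ = 0.708(12.8) + 0.292(9.14) = 9.0624 + 2.66888 = 11.7313 → 11.731
X − T̂ = 12.8 − 11.731 = 1.069 → 1.07

1.07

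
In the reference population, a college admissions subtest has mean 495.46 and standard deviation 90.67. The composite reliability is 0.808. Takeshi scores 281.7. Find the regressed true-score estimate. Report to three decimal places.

322.742

Kelley's formula gives T̂ = 0.808·281.7 + 0.192·495.46 = 227.6136 + 95.12832 = 322.7419.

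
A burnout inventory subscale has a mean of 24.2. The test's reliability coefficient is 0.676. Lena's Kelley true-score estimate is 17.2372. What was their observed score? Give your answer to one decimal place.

T̂ = ρX + (1 − ρ)μ  ⇒  X = (T̂ − (1 − ρ)μ) / ρ
X = (17.2372 − 0.324 × 24.2) / 0.676 = (17.2372 − 7.8408) / 0.676 = 9.3964 / 0.676 = 13.900

13.9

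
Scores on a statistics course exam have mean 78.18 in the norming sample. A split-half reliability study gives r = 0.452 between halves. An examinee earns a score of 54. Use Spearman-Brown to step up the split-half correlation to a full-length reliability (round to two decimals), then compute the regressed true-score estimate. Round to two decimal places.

Spearman-Brown: ρ = 2r/(1 + r) = 2(0.452)/(1 + 0.452) = 0.9040/1.452 = 0.6226 → 0.62
T̂ = 0.62(54) + 0.38(78.18) = 33.48 + 29.7084 = 63.188 → 63.19

63.19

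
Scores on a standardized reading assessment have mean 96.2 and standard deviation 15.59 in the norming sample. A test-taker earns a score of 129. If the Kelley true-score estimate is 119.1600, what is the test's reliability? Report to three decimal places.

0.700

T̂ = ρX + (1 − ρ)μ  ⇒  T̂ − μ = ρ(X − μ)
ρ = (T̂ − μ)/(X − μ) = (119.1600 − 96.2) / (129 − 96.2) = 22.9600 / 32.8 = 0.70000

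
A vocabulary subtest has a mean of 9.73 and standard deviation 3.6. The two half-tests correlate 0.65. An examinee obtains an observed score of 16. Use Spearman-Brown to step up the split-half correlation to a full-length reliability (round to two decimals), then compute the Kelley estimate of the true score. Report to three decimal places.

14.683

Spearman-Brown: ρ = 2r/(1 + r) = 2(0.65)/(1 + 0.65) = 1.300/1.65 = 0.7879 → 0.79
Weight the observed score by reliability and the mean by (1 − reliability): T̂ = 0.79·16 + 0.21·9.73 = 12.64 + 2.0433 = 14.6833.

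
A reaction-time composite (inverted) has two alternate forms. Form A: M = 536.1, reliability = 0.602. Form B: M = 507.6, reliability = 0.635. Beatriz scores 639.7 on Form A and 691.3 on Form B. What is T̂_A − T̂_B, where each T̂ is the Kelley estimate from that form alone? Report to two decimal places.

T̂_A = 0.602(639.7) + 0.398(536.1) = 598.4672
T̂_B = 0.635(691.3) + 0.365(507.6) = 624.2495
T̂_A − T̂_B = -25.7823

-25.78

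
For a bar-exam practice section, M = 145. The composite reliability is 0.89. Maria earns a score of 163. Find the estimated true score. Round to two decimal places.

Kelley's formula gives T̂ = 0.89·163 + 0.11·145 = 145.07 + 15.95 = 161.020.

161.02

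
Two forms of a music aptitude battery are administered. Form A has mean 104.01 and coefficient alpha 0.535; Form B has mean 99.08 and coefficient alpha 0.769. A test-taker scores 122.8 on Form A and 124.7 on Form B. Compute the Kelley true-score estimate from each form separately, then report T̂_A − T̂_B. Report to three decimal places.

T̂_A = 0.535(122.8) + 0.465(104.01) = 114.06265
T̂_B = 0.769(124.7) + 0.231(99.08) = 118.78178
T̂_A − T̂_B = -4.71913

-4.719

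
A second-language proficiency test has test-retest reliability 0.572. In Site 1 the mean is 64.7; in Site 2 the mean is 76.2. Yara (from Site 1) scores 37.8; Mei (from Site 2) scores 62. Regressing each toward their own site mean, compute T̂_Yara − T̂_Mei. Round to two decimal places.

T̂_Yara = 0.572(37.8) + 0.428(64.7) = 49.3132
T̂_Mei = 0.572(62) + 0.428(76.2) = 68.0776
Difference = 49.3132 − 68.0776 = -18.7644

-18.76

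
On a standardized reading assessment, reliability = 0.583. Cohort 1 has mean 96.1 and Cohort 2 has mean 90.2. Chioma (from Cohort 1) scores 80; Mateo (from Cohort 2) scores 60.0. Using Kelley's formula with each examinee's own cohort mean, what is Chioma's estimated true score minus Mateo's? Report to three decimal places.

T̂_Chioma = 0.583(80) + 0.417(96.1) = 86.71370
T̂_Mateo = 0.583(60.0) + 0.417(90.2) = 72.59340
Difference = 86.71370 − 72.59340 = 14.12030

14.120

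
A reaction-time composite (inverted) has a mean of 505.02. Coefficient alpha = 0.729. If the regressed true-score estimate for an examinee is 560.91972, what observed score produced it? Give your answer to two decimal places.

T̂ = ρX + (1 − ρ)μ  ⇒  X = (T̂ − (1 − ρ)μ) / ρ
X = (560.91972 − 0.271 × 505.02) / 0.729 = (560.91972 − 136.86042) / 0.729 = 424.05930 / 0.729 = 581.7000

581.70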